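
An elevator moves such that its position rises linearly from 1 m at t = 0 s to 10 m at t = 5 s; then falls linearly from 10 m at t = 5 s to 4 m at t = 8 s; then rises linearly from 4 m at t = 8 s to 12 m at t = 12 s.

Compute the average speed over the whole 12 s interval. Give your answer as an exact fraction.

Average speed = (total path length)/(elapsed time); on a piecewise-linear x-t graph the path length is Σ|Δx|.
0–5 s: |Δx| = |10 − 1| = 9 m
5–8 s: |Δx| = |4 − 10| = 6 m
8–12 s: |Δx| = |12 − 4| = 8 m
Total path = 23 m; average speed = 23/12 = 23/12 m/s.

23/12 m/s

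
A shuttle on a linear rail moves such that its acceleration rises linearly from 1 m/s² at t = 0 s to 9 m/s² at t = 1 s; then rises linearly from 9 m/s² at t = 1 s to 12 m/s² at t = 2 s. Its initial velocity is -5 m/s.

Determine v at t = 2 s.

Δv equals the area under the a-t graph; then v = v₀ + Δv.
0–1 s: ½(1 + 9)(1) = 5 m/s
1–2 s: ½(9 + 12)(1) = 10.5 m/s
Δv = 15.5 m/s, so v(2) = -5 + (15.5) = 10.5 m/s.

10.5 m/s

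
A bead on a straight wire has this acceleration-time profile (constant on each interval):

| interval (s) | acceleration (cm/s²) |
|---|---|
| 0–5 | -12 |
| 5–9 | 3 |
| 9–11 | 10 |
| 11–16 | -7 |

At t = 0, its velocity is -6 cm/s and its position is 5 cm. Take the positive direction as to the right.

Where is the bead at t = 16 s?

On each constant-a segment, Δv = aΔt and Δx = v₀Δt + ½aΔt²; chain segment to segment.
0–5 s: v starts -6 cm/s; Δx = -6·5 + ½·-12·5² = -180 cm; v ends -66 cm/s.
5–9 s: v starts -66 cm/s; Δx = -66·4 + ½·3·4² = -240 cm; v ends -54 cm/s.
9–11 s: v starts -54 cm/s; Δx = -54·2 + ½·10·2² = -88 cm; v ends -34 cm/s.
11–16 s: v starts -34 cm/s; Δx = -34·5 + ½·-7·5² = -257.5 cm; v ends -69 cm/s.
x(16) = 5 + Σ Δx = -760.5 cm.

-760.5 cm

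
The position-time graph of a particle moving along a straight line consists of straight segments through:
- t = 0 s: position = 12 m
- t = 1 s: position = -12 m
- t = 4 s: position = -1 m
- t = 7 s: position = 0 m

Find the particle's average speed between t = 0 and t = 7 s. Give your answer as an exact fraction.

36/7 m/s

Average speed = (total path length)/(elapsed time); on a piecewise-linear x-t graph the path length is Σ|Δx|.
0–1 s: |Δx| = |-12 − 12| = 24 m
1–4 s: |Δx| = |-1 − -12| = 11 m
4–7 s: |Δx| = |0 − -1| = 1 m
Total path = 36 m; average speed = 36/7 = 36/7 m/s.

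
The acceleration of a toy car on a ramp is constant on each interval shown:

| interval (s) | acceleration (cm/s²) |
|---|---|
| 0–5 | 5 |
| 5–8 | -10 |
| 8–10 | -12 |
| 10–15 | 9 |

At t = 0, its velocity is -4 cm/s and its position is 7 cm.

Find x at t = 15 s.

On each constant-a segment, Δv = aΔt and Δx = v₀Δt + ½aΔt²; chain segment to segment.
0–5 s: v starts -4 cm/s; Δx = -4·5 + ½·5·5² = 42.5 cm; v ends 21 cm/s.
5–8 s: v starts 21 cm/s; Δx = 21·3 + ½·-10·3² = 18 cm; v ends -9 cm/s.
8–10 s: v starts -9 cm/s; Δx = -9·2 + ½·-12·2² = -42 cm; v ends -33 cm/s.
10–15 s: v starts -33 cm/s; Δx = -33·5 + ½·9·5² = -52.5 cm; v ends 12 cm/s.
x(15) = 7 + Σ Δx = -27 cm.

-27 cm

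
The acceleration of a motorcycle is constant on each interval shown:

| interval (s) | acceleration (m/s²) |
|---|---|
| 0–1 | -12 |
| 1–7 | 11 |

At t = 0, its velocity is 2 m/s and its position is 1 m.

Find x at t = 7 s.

On each constant-a segment, Δv = aΔt and Δx = v₀Δt + ½aΔt²; chain segment to segment.
0–1 s: v starts 2 m/s; Δx = 2·1 + ½·-12·1² = -4 m; v ends -10 m/s.
1–7 s: v starts -10 m/s; Δx = -10·6 + ½·11·6² = 138 m; v ends 56 m/s.
x(7) = 1 + Σ Δx = 135 m.

135 m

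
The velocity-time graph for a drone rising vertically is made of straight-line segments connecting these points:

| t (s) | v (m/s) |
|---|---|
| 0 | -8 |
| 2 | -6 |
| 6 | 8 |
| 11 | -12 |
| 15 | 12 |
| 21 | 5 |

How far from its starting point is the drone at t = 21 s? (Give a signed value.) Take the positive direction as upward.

31 m

Displacement is the signed area under the v-t curve.
0–2 s: ½(-8 + -6)(2) = -14 m
2–6 s: ½(-6 + 8)(4) = 4 m
6–11 s: ½(8 + -12)(5) = -10 m
11–15 s: ½(-12 + 12)(4) = 0 m
15–21 s: ½(12 + 5)(6) = 51 m
Net displacement = 31 m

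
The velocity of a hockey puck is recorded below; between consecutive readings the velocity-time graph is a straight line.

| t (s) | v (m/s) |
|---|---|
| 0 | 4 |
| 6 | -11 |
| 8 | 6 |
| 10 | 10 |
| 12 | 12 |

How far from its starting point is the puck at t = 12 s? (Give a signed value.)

12 m

Net displacement equals the area under the velocity-time graph (areas below the axis count negative).
0–6 s: ½(4 + -11)(6) = -21 m
6–8 s: ½(-11 + 6)(2) = -5 m
8–10 s: ½(6 + 10)(2) = 16 m
10–12 s: ½(10 + 12)(2) = 22 m
Net displacement = 12 m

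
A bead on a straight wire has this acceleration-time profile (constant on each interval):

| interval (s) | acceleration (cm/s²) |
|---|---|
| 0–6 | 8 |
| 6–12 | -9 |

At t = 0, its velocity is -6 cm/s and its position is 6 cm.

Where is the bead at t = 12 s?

204 cm

On each constant-a segment, Δv = aΔt and Δx = v₀Δt + ½aΔt²; chain segment to segment.
0–6 s: v starts -6 cm/s; Δx = -6·6 + ½·8·6² = 108 cm; v ends 42 cm/s.
6–12 s: v starts 42 cm/s; Δx = 42·6 + ½·-9·6² = 90 cm; v ends -12 cm/s.
x(12) = 6 + Σ Δx = 204 cm.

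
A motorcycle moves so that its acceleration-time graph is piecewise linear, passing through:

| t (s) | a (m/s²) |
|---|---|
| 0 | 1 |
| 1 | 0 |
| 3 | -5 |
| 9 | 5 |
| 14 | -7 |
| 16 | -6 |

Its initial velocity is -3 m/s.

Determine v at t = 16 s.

-25.5 m/s

Δv equals the area under the a-t graph; then v = v₀ + Δv.
0–1 s: ½(1 + 0)(1) = 0.5 m/s
1–3 s: ½(0 + -5)(2) = -5 m/s
3–9 s: ½(-5 + 5)(6) = 0 m/s
9–14 s: ½(5 + -7)(5) = -5 m/s
14–16 s: ½(-7 + -6)(2) = -13 m/s
Δv = -22.5 m/s, so v(16) = -3 + (-22.5) = -25.5 m/s.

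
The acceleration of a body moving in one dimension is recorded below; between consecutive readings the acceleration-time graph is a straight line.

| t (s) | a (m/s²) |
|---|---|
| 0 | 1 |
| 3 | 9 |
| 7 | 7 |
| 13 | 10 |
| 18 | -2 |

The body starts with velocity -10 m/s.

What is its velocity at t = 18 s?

Δv equals the area under the a-t graph; then v = v₀ + Δv.
0–3 s: ½(1 + 9)(3) = 15 m/s
3–7 s: ½(9 + 7)(4) = 32 m/s
7–13 s: ½(7 + 10)(6) = 51 m/s
13–18 s: ½(10 + -2)(5) = 20 m/s
Δv = 118 m/s, so v(18) = -10 + (118) = 108 m/s.

108 m/s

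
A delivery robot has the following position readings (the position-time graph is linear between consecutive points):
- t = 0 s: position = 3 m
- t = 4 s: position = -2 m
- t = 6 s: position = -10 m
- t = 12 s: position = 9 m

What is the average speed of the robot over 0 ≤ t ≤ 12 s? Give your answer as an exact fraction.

8/3 m/s

Average speed = (total path length)/(elapsed time); on a piecewise-linear x-t graph the path length is Σ|Δx|.
0–4 s: |Δx| = |-2 − 3| = 5 m
4–6 s: |Δx| = |-10 − -2| = 8 m
6–12 s: |Δx| = |9 − -10| = 19 m
Total path = 32 m; average speed = 32/12 = 8/3 m/s.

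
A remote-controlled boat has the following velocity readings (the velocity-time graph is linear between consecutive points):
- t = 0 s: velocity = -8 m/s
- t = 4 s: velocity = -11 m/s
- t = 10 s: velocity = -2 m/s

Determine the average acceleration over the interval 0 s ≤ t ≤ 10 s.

0.6 m/s²

Average acceleration = Δv/Δt = (-2 − -8)/(10 − 0) = 0.6 m/s².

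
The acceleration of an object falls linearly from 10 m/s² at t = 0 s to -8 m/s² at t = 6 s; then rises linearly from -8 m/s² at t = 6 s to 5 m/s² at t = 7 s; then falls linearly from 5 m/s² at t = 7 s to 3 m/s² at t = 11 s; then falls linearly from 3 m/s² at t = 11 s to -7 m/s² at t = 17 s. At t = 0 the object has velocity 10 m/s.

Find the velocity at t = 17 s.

Δv equals the area under the a-t graph; then v = v₀ + Δv.
0–6 s: ½(10 + -8)(6) = 6 m/s
6–7 s: ½(-8 + 5)(1) = -1.5 m/s
7–11 s: ½(5 + 3)(4) = 16 m/s
11–17 s: ½(3 + -7)(6) = -12 m/s
Δv = 8.5 m/s, so v(17) = 10 + (8.5) = 18.5 m/s.

18.5 m/s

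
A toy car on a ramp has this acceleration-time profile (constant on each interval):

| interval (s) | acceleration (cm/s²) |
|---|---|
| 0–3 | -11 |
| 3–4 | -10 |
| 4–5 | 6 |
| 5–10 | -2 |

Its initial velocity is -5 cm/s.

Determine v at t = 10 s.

Δv equals the area under the a-t graph; then v = v₀ + Δv.
0–3 s: -11 × 3 = -33 cm/s
3–4 s: -10 × 1 = -10 cm/s
4–5 s: 6 × 1 = 6 cm/s
5–10 s: -2 × 5 = -10 cm/s
Δv = -47 cm/s, so v(10) = -5 + (-47) = -52 cm/s.

-52 cm/s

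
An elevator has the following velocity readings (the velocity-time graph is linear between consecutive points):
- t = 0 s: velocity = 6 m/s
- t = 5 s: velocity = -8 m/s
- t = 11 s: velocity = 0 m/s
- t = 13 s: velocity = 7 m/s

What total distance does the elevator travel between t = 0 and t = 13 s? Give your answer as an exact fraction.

342/7 m

Total distance travelled is ∫|v| dt — sum the magnitudes of each area piece.
0–5 s: v = 0 at t = 15/7 s; triangle areas 45/7 + 80/7 = 125/7 m
5–11 s: |½(-8 + 0)(6)| = 24 m
11–13 s: |½(0 + 7)(2)| = 7 m
Total distance = 342/7 m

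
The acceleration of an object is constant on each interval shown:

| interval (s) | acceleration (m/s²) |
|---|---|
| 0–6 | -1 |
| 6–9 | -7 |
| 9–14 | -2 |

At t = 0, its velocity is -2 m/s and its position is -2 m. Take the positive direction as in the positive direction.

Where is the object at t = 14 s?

On each constant-a segment, Δv = aΔt and Δx = v₀Δt + ½aΔt²; chain segment to segment.
0–6 s: v starts -2 m/s; Δx = -2·6 + ½·-1·6² = -30 m; v ends -8 m/s.
6–9 s: v starts -8 m/s; Δx = -8·3 + ½·-7·3² = -55.5 m; v ends -29 m/s.
9–14 s: v starts -29 m/s; Δx = -29·5 + ½·-2·5² = -170 m; v ends -39 m/s.
x(14) = -2 + Σ Δx = -257.5 m.

-257.5 m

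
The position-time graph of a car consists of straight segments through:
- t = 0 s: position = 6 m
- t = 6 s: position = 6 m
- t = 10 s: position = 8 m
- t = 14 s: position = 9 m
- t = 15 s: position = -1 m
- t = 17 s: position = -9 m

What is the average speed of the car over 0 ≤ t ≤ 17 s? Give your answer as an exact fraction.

Average speed = (total path length)/(elapsed time); on a piecewise-linear x-t graph the path length is Σ|Δx|.
0–6 s: |Δx| = |6 − 6| = 0 m
6–10 s: |Δx| = |8 − 6| = 2 m
10–14 s: |Δx| = |9 − 8| = 1 m
14–15 s: |Δx| = |-1 − 9| = 10 m
15–17 s: |Δx| = |-9 − -1| = 8 m
Total path = 21 m; average speed = 21/17 = 21/17 m/s.

21/17 m/s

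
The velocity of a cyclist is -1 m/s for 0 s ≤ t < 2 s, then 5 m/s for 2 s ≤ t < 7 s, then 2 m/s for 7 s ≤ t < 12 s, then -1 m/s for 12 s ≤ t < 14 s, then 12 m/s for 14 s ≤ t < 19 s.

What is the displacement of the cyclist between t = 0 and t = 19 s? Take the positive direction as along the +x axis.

91 m

Displacement is the signed area under the v-t curve.
0–2 s: -1 × 2 = -2 m
2–7 s: 5 × 5 = 25 m
7–12 s: 2 × 5 = 10 m
12–14 s: -1 × 2 = -2 m
14–19 s: 12 × 5 = 60 m
Net displacement = 91 m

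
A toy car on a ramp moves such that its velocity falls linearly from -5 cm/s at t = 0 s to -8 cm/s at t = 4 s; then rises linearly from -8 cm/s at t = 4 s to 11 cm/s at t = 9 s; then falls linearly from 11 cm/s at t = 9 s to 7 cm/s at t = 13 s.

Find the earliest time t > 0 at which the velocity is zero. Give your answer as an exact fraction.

t = 116/19 s

v changes sign on 4–9 s (from -8 to 11); the graph is linear there, so v = 0 at t = 4 + (8)·(9 − 4)/(11 − -8) = 116/19 s.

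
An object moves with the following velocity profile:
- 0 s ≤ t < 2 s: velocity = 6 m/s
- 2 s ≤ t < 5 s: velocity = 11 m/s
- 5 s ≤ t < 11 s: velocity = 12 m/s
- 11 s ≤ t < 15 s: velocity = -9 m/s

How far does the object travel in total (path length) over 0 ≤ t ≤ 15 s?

Total distance travelled is ∫|v| dt — sum the magnitudes of each area piece.
0–2 s: |6| × 2 = 12 m
2–5 s: |11| × 3 = 33 m
5–11 s: |12| × 6 = 72 m
11–15 s: |-9| × 4 = 36 m
Total distance = 153 m

153 m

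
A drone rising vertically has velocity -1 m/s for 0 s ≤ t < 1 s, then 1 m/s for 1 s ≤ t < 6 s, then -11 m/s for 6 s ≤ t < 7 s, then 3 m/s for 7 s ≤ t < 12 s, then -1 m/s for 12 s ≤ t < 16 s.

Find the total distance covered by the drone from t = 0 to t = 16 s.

Distance (not displacement) is the total path length: add the absolute areas under v-t.
0–1 s: |-1| × 1 = 1 m
1–6 s: |1| × 5 = 5 m
6–7 s: |-11| × 1 = 11 m
7–12 s: |3| × 5 = 15 m
12–16 s: |-1| × 4 = 4 m
Total distance = 36 m

36 m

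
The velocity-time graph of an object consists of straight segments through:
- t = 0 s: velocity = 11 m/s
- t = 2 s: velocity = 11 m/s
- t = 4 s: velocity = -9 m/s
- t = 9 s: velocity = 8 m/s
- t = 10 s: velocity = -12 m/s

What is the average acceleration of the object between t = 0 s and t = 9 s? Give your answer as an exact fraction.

-1/3 m/s²

Average acceleration = Δv/Δt = (8 − 11)/(9 − 0) = -1/3 m/s².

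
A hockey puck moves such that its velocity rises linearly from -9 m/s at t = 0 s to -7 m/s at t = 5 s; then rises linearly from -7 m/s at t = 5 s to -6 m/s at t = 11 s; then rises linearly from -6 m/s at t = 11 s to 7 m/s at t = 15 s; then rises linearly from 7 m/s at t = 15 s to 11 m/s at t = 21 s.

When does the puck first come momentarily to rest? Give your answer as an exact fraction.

v changes sign on 11–15 s (from -6 to 7); the graph is linear there, so v = 0 at t = 11 + (6)·(15 − 11)/(7 − -6) = 167/13 s.

t = 167/13 s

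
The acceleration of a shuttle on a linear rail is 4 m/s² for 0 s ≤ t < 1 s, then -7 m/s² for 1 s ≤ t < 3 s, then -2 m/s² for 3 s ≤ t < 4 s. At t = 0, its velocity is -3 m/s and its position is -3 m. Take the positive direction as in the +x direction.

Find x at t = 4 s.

-30 m

On each constant-a segment, Δv = aΔt and Δx = v₀Δt + ½aΔt²; chain segment to segment.
0–1 s: v starts -3 m/s; Δx = -3·1 + ½·4·1² = -1 m; v ends 1 m/s.
1–3 s: v starts 1 m/s; Δx = 1·2 + ½·-7·2² = -12 m; v ends -13 m/s.
3–4 s: v starts -13 m/s; Δx = -13·1 + ½·-2·1² = -14 m; v ends -15 m/s.
x(4) = -3 + Σ Δx = -30 m.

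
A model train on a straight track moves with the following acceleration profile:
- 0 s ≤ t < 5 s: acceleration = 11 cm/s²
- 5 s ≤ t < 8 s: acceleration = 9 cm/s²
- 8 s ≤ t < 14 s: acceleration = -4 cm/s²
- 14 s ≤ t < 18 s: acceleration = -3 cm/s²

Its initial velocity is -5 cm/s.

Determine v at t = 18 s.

41 cm/s

Δv equals the area under the a-t graph; then v = v₀ + Δv.
0–5 s: 11 × 5 = 55 cm/s
5–8 s: 9 × 3 = 27 cm/s
8–14 s: -4 × 6 = -24 cm/s
14–18 s: -3 × 4 = -12 cm/s
Δv = 46 cm/s, so v(18) = -5 + (46) = 41 cm/s.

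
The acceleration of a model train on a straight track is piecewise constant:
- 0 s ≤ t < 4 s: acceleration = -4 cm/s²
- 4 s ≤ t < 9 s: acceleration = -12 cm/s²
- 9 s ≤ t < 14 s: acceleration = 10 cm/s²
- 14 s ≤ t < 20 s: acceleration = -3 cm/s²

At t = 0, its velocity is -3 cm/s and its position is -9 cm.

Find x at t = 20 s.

On each constant-a segment, Δv = aΔt and Δx = v₀Δt + ½aΔt²; chain segment to segment.
0–4 s: v starts -3 cm/s; Δx = -3·4 + ½·-4·4² = -44 cm; v ends -19 cm/s.
4–9 s: v starts -19 cm/s; Δx = -19·5 + ½·-12·5² = -245 cm; v ends -79 cm/s.
9–14 s: v starts -79 cm/s; Δx = -79·5 + ½·10·5² = -270 cm; v ends -29 cm/s.
14–20 s: v starts -29 cm/s; Δx = -29·6 + ½·-3·6² = -228 cm; v ends -47 cm/s.
x(20) = -9 + Σ Δx = -796 cm.

-796 cm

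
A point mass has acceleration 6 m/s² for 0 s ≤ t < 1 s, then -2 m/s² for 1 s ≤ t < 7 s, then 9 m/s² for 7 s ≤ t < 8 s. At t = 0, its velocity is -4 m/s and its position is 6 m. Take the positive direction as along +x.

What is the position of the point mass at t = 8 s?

On each constant-a segment, Δv = aΔt and Δx = v₀Δt + ½aΔt²; chain segment to segment.
0–1 s: v starts -4 m/s; Δx = -4·1 + ½·6·1² = -1 m; v ends 2 m/s.
1–7 s: v starts 2 m/s; Δx = 2·6 + ½·-2·6² = -24 m; v ends -10 m/s.
7–8 s: v starts -10 m/s; Δx = -10·1 + ½·9·1² = -5.5 m; v ends -1 m/s.
x(8) = 6 + Σ Δx = -24.5 m.

-24.5 m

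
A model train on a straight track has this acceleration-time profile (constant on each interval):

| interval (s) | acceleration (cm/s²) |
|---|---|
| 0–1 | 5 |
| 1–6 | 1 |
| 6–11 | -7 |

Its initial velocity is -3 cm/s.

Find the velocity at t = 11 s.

-28 cm/s

Δv equals the area under the a-t graph; then v = v₀ + Δv.
0–1 s: 5 × 1 = 5 cm/s
1–6 s: 1 × 5 = 5 cm/s
6–11 s: -7 × 5 = -35 cm/s
Δv = -25 cm/s, so v(11) = -3 + (-25) = -28 cm/s.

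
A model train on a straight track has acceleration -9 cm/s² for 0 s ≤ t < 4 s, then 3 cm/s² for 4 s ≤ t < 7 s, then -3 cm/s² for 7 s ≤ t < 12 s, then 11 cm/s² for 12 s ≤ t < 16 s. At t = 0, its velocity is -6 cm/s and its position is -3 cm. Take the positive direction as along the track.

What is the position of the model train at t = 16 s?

-518 cm

On each constant-a segment, Δv = aΔt and Δx = v₀Δt + ½aΔt²; chain segment to segment.
0–4 s: v starts -6 cm/s; Δx = -6·4 + ½·-9·4² = -96 cm; v ends -42 cm/s.
4–7 s: v starts -42 cm/s; Δx = -42·3 + ½·3·3² = -112.5 cm; v ends -33 cm/s.
7–12 s: v starts -33 cm/s; Δx = -33·5 + ½·-3·5² = -202.5 cm; v ends -48 cm/s.
12–16 s: v starts -48 cm/s; Δx = -48·4 + ½·11·4² = -104 cm; v ends -4 cm/s.
x(16) = -3 + Σ Δx = -518 cm.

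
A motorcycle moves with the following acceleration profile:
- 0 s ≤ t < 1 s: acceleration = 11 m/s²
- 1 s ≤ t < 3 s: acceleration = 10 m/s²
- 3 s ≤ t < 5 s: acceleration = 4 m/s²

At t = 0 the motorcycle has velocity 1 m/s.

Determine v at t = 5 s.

40 m/s

Δv equals the area under the a-t graph; then v = v₀ + Δv.
0–1 s: 11 × 1 = 11 m/s
1–3 s: 10 × 2 = 20 m/s
3–5 s: 4 × 2 = 8 m/s
Δv = 39 m/s, so v(5) = 1 + (39) = 40 m/s.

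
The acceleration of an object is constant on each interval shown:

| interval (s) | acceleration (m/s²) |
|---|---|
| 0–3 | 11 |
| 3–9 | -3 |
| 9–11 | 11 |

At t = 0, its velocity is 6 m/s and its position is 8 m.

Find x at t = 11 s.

On each constant-a segment, Δv = aΔt and Δx = v₀Δt + ½aΔt²; chain segment to segment.
0–3 s: v starts 6 m/s; Δx = 6·3 + ½·11·3² = 67.5 m; v ends 39 m/s.
3–9 s: v starts 39 m/s; Δx = 39·6 + ½·-3·6² = 180 m; v ends 21 m/s.
9–11 s: v starts 21 m/s; Δx = 21·2 + ½·11·2² = 64 m; v ends 43 m/s.
x(11) = 8 + Σ Δx = 319.5 m.

319.5 m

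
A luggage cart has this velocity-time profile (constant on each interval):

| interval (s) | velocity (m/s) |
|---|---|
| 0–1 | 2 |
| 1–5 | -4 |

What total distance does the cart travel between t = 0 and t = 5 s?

18 m

Total distance travelled is ∫|v| dt — sum the magnitudes of each area piece.
0–1 s: |2| × 1 = 2 m
1–5 s: |-4| × 4 = 16 m
Total distance = 18 m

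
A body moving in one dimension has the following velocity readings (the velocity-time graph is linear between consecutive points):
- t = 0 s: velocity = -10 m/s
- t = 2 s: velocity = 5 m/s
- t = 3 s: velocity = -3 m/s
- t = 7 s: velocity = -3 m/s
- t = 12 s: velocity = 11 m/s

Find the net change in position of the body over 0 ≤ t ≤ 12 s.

4 m

Net displacement equals the area under the velocity-time graph (areas below the axis count negative).
0–2 s: ½(-10 + 5)(2) = -5 m
2–3 s: ½(5 + -3)(1) = 1 m
3–7 s: -3 × 4 = -12 m
7–12 s: ½(-3 + 11)(5) = 20 m
Net displacement = 4 m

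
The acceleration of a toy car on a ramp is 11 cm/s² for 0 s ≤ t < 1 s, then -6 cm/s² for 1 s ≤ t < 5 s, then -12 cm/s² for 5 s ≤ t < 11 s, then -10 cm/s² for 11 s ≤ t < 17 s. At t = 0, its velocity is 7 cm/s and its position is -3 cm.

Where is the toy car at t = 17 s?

On each constant-a segment, Δv = aΔt and Δx = v₀Δt + ½aΔt²; chain segment to segment.
0–1 s: v starts 7 cm/s; Δx = 7·1 + ½·11·1² = 12.5 cm; v ends 18 cm/s.
1–5 s: v starts 18 cm/s; Δx = 18·4 + ½·-6·4² = 24 cm; v ends -6 cm/s.
5–11 s: v starts -6 cm/s; Δx = -6·6 + ½·-12·6² = -252 cm; v ends -78 cm/s.
11–17 s: v starts -78 cm/s; Δx = -78·6 + ½·-10·6² = -648 cm; v ends -138 cm/s.
x(17) = -3 + Σ Δx = -866.5 cm.

-866.5 cm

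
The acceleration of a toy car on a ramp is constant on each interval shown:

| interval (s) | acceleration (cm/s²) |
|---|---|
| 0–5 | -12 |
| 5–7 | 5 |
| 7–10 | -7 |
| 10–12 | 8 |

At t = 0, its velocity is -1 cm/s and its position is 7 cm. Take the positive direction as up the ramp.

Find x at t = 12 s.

-572.5 cm

On each constant-a segment, Δv = aΔt and Δx = v₀Δt + ½aΔt²; chain segment to segment.
0–5 s: v starts -1 cm/s; Δx = -1·5 + ½·-12·5² = -155 cm; v ends -61 cm/s.
5–7 s: v starts -61 cm/s; Δx = -61·2 + ½·5·2² = -112 cm; v ends -51 cm/s.
7–10 s: v starts -51 cm/s; Δx = -51·3 + ½·-7·3² = -184.5 cm; v ends -72 cm/s.
10–12 s: v starts -72 cm/s; Δx = -72·2 + ½·8·2² = -128 cm; v ends -56 cm/s.
x(12) = 7 + Σ Δx = -572.5 cm.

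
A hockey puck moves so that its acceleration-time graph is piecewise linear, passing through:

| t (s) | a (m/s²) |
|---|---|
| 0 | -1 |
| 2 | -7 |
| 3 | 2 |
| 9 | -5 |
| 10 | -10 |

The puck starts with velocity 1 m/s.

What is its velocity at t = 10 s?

Δv equals the area under the a-t graph; then v = v₀ + Δv.
0–2 s: ½(-1 + -7)(2) = -8 m/s
2–3 s: ½(-7 + 2)(1) = -2.5 m/s
3–9 s: ½(2 + -5)(6) = -9 m/s
9–10 s: ½(-5 + -10)(1) = -7.5 m/s
Δv = -27 m/s, so v(10) = 1 + (-27) = -26 m/s.

-26 m/s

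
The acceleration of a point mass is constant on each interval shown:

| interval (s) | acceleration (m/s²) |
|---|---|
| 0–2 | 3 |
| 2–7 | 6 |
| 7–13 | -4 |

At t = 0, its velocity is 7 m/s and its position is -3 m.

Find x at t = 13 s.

On each constant-a segment, Δv = aΔt and Δx = v₀Δt + ½aΔt²; chain segment to segment.
0–2 s: v starts 7 m/s; Δx = 7·2 + ½·3·2² = 20 m; v ends 13 m/s.
2–7 s: v starts 13 m/s; Δx = 13·5 + ½·6·5² = 140 m; v ends 43 m/s.
7–13 s: v starts 43 m/s; Δx = 43·6 + ½·-4·6² = 186 m; v ends 19 m/s.
x(13) = -3 + Σ Δx = 343 m.

343 m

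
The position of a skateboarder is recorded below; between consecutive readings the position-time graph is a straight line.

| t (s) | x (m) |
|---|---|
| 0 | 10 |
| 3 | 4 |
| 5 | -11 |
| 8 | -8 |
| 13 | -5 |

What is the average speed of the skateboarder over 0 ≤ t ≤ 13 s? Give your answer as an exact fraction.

Average speed = (total path length)/(elapsed time); on a piecewise-linear x-t graph the path length is Σ|Δx|.
0–3 s: |Δx| = |4 − 10| = 6 m
3–5 s: |Δx| = |-11 − 4| = 15 m
5–8 s: |Δx| = |-8 − -11| = 3 m
8–13 s: |Δx| = |-5 − -8| = 3 m
Total path = 27 m; average speed = 27/13 = 27/13 m/s.

27/13 m/s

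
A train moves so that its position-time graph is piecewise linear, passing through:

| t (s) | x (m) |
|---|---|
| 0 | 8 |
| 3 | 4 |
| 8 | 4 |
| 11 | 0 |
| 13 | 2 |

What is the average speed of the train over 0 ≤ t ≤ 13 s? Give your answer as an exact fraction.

10/13 m/s

Average speed = (total path length)/(elapsed time); on a piecewise-linear x-t graph the path length is Σ|Δx|.
0–3 s: |Δx| = |4 − 8| = 4 m
3–8 s: |Δx| = |4 − 4| = 0 m
8–11 s: |Δx| = |0 − 4| = 4 m
11–13 s: |Δx| = |2 − 0| = 2 m
Total path = 10 m; average speed = 10/13 = 10/13 m/s.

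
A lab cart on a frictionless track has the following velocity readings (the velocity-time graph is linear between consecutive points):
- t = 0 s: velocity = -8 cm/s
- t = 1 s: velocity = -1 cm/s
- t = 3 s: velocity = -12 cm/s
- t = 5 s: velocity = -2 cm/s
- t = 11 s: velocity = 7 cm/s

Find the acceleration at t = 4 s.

5 cm/s²

Acceleration is the slope of the v-t graph on 3–5 s: (-2 − -12)/(5 − 3) = 5 cm/s².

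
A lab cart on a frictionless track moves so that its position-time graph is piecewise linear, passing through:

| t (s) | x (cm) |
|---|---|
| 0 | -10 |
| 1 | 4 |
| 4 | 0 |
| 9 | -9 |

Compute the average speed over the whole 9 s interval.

3 cm/s

Average speed = (total path length)/(elapsed time); on a piecewise-linear x-t graph the path length is Σ|Δx|.
0–1 s: |Δx| = |4 − -10| = 14 cm
1–4 s: |Δx| = |0 − 4| = 4 cm
4–9 s: |Δx| = |-9 − 0| = 9 cm
Total path = 27 cm; average speed = 27/9 = 3 cm/s.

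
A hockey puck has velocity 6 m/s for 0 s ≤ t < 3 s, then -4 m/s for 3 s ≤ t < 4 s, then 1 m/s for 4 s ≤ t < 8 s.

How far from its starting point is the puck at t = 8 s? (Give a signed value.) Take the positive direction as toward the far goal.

Displacement is the signed area under the v-t curve.
0–3 s: 6 × 3 = 18 m
3–4 s: -4 × 1 = -4 m
4–8 s: 1 × 4 = 4 m
Net displacement = 18 m

18 m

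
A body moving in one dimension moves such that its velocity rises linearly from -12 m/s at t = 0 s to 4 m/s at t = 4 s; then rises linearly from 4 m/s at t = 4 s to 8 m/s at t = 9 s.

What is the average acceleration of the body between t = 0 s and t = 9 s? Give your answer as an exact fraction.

Average acceleration = Δv/Δt = (8 − -12)/(9 − 0) = 20/9 m/s².

20/9 m/s²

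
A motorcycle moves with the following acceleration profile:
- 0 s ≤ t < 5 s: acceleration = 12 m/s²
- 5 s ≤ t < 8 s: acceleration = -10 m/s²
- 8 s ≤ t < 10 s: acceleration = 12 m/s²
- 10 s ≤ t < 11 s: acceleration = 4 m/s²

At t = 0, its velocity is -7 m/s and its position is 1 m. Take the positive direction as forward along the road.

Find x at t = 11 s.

349 m

On each constant-a segment, Δv = aΔt and Δx = v₀Δt + ½aΔt²; chain segment to segment.
0–5 s: v starts -7 m/s; Δx = -7·5 + ½·12·5² = 115 m; v ends 53 m/s.
5–8 s: v starts 53 m/s; Δx = 53·3 + ½·-10·3² = 114 m; v ends 23 m/s.
8–10 s: v starts 23 m/s; Δx = 23·2 + ½·12·2² = 70 m; v ends 47 m/s.
10–11 s: v starts 47 m/s; Δx = 47·1 + ½·4·1² = 49 m; v ends 51 m/s.
x(11) = 1 + Σ Δx = 349 m.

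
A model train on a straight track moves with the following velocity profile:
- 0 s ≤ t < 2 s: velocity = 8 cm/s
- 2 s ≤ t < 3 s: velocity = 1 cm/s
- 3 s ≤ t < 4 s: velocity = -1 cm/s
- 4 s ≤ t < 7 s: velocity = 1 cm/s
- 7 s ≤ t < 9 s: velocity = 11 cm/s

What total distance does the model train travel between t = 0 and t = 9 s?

Total distance travelled is ∫|v| dt — sum the magnitudes of each area piece.
0–2 s: |8| × 2 = 16 cm
2–3 s: |1| × 1 = 1 cm
3–4 s: |-1| × 1 = 1 cm
4–7 s: |1| × 3 = 3 cm
7–9 s: |11| × 2 = 22 cm
Total distance = 43 cm

43 cm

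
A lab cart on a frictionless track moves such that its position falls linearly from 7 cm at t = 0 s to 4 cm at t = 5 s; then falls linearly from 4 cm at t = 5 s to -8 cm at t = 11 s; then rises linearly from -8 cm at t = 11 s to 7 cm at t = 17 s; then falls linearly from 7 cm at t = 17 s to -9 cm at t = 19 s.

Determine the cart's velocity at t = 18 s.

Velocity is the slope of the x-t graph on 17–19 s: (-9 − 7)/(19 − 17) = -8 cm/s.

-8 cm/s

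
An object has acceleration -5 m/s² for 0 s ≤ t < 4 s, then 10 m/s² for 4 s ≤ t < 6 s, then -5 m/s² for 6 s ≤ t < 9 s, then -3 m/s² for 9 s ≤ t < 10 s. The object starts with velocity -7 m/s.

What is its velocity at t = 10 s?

Δv equals the area under the a-t graph; then v = v₀ + Δv.
0–4 s: -5 × 4 = -20 m/s
4–6 s: 10 × 2 = 20 m/s
6–9 s: -5 × 3 = -15 m/s
9–10 s: -3 × 1 = -3 m/s
Δv = -18 m/s, so v(10) = -7 + (-18) = -25 m/s.

-25 m/s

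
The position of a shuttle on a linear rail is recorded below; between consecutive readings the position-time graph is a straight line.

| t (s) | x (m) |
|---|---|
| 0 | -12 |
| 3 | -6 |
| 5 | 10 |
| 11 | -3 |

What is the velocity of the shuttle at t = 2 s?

Velocity is the slope of the x-t graph on 0–3 s: (-6 − -12)/(3 − 0) = 2 m/s.

2 m/s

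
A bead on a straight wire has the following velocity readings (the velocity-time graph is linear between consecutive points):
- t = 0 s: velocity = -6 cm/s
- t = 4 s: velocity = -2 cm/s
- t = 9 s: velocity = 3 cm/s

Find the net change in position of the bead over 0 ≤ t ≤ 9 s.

Displacement is the signed area under the v-t curve.
0–4 s: ½(-6 + -2)(4) = -16 cm
4–9 s: ½(-2 + 3)(5) = 2.5 cm
Net displacement = -13.5 cm

-13.5 cm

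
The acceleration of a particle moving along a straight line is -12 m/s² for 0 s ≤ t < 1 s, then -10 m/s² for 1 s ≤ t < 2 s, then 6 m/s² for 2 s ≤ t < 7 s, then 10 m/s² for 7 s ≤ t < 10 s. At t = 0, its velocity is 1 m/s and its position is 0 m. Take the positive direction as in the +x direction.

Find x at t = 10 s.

On each constant-a segment, Δv = aΔt and Δx = v₀Δt + ½aΔt²; chain segment to segment.
0–1 s: v starts 1 m/s; Δx = 1·1 + ½·-12·1² = -5 m; v ends -11 m/s.
1–2 s: v starts -11 m/s; Δx = -11·1 + ½·-10·1² = -16 m; v ends -21 m/s.
2–7 s: v starts -21 m/s; Δx = -21·5 + ½·6·5² = -30 m; v ends 9 m/s.
7–10 s: v starts 9 m/s; Δx = 9·3 + ½·10·3² = 72 m; v ends 39 m/s.
x(10) = 0 + Σ Δx = 21 m.

21 m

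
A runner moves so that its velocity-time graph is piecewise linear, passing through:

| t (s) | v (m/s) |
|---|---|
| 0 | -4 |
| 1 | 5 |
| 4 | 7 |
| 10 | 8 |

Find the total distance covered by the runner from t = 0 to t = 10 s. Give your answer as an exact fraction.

Distance (not displacement) is the total path length: add the absolute areas under v-t.
0–1 s: v = 0 at t = 4/9 s; triangle areas 8/9 + 25/18 = 41/18 m
1–4 s: |½(5 + 7)(3)| = 18 m
4–10 s: |½(7 + 8)(6)| = 45 m
Total distance = 1175/18 m

1175/18 m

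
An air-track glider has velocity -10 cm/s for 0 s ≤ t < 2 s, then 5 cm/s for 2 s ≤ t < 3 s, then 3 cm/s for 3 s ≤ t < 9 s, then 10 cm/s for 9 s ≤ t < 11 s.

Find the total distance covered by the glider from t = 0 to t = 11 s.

63 cm

Total distance travelled is ∫|v| dt — sum the magnitudes of each area piece.
0–2 s: |-10| × 2 = 20 cm
2–3 s: |5| × 1 = 5 cm
3–9 s: |3| × 6 = 18 cm
9–11 s: |10| × 2 = 20 cm
Total distance = 63 cm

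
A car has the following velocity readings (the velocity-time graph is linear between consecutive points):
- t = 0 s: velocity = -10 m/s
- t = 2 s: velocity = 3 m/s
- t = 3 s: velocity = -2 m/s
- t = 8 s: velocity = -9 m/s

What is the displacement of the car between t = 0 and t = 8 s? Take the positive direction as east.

-34 m

Net displacement equals the area under the velocity-time graph (areas below the axis count negative).
0–2 s: ½(-10 + 3)(2) = -7 m
2–3 s: ½(3 + -2)(1) = 0.5 m
3–8 s: ½(-2 + -9)(5) = -27.5 m
Net displacement = -34 m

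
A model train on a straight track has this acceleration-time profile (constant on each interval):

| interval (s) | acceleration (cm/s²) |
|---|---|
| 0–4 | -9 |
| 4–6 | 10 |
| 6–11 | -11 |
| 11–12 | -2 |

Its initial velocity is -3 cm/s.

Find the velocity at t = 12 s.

Δv equals the area under the a-t graph; then v = v₀ + Δv.
0–4 s: -9 × 4 = -36 cm/s
4–6 s: 10 × 2 = 20 cm/s
6–11 s: -11 × 5 = -55 cm/s
11–12 s: -2 × 1 = -2 cm/s
Δv = -73 cm/s, so v(12) = -3 + (-73) = -76 cm/s.

-76 cm/s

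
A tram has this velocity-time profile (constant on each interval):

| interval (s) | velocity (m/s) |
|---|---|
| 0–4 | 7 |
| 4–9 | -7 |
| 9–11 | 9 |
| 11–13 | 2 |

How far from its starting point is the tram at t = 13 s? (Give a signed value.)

Displacement is the signed area under the v-t curve.
0–4 s: 7 × 4 = 28 m
4–9 s: -7 × 5 = -35 m
9–11 s: 9 × 2 = 18 m
11–13 s: 2 × 2 = 4 m
Net displacement = 15 m

15 m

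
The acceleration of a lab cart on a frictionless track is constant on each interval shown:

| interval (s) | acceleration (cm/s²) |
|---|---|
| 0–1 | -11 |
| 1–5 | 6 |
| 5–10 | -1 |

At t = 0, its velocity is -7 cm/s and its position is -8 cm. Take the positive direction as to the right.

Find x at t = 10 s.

On each constant-a segment, Δv = aΔt and Δx = v₀Δt + ½aΔt²; chain segment to segment.
0–1 s: v starts -7 cm/s; Δx = -7·1 + ½·-11·1² = -12.5 cm; v ends -18 cm/s.
1–5 s: v starts -18 cm/s; Δx = -18·4 + ½·6·4² = -24 cm; v ends 6 cm/s.
5–10 s: v starts 6 cm/s; Δx = 6·5 + ½·-1·5² = 17.5 cm; v ends 1 cm/s.
x(10) = -8 + Σ Δx = -27 cm.

-27 cm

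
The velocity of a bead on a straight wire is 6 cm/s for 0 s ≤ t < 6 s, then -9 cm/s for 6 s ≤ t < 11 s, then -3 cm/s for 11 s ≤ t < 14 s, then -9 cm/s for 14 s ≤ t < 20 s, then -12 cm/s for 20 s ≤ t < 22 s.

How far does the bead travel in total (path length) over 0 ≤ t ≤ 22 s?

Total distance travelled is ∫|v| dt — sum the magnitudes of each area piece.
0–6 s: |6| × 6 = 36 cm
6–11 s: |-9| × 5 = 45 cm
11–14 s: |-3| × 3 = 9 cm
14–20 s: |-9| × 6 = 54 cm
20–22 s: |-12| × 2 = 24 cm
Total distance = 168 cm

168 cm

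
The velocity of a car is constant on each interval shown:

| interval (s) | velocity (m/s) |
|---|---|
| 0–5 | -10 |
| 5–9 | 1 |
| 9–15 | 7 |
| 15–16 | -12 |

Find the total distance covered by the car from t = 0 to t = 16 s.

108 m

Distance (not displacement) is the total path length: add the absolute areas under v-t.
0–5 s: |-10| × 5 = 50 m
5–9 s: |1| × 4 = 4 m
9–15 s: |7| × 6 = 42 m
15–16 s: |-12| × 1 = 12 m
Total distance = 108 m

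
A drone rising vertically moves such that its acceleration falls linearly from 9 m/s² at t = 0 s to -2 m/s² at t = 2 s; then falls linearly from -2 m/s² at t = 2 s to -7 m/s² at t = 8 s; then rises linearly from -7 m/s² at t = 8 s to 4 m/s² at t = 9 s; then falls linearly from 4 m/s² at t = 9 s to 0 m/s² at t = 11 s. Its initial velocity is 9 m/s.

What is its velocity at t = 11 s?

-8.5 m/s

Δv equals the area under the a-t graph; then v = v₀ + Δv.
0–2 s: ½(9 + -2)(2) = 7 m/s
2–8 s: ½(-2 + -7)(6) = -27 m/s
8–9 s: ½(-7 + 4)(1) = -1.5 m/s
9–11 s: ½(4 + 0)(2) = 4 m/s
Δv = -17.5 m/s, so v(11) = 9 + (-17.5) = -8.5 m/s.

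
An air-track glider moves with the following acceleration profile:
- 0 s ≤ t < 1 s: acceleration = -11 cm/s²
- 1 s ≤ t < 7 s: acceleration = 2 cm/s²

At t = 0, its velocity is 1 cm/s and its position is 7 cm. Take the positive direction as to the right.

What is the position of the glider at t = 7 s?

-21.5 cm

On each constant-a segment, Δv = aΔt and Δx = v₀Δt + ½aΔt²; chain segment to segment.
0–1 s: v starts 1 cm/s; Δx = 1·1 + ½·-11·1² = -4.5 cm; v ends -10 cm/s.
1–7 s: v starts -10 cm/s; Δx = -10·6 + ½·2·6² = -24 cm; v ends 2 cm/s.
x(7) = 7 + Σ Δx = -21.5 cm.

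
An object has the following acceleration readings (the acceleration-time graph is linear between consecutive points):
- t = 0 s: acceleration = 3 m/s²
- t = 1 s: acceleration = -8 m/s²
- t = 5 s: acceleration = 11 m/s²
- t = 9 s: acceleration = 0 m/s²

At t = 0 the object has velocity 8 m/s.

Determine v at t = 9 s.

33.5 m/s

Δv equals the area under the a-t graph; then v = v₀ + Δv.
0–1 s: ½(3 + -8)(1) = -2.5 m/s
1–5 s: ½(-8 + 11)(4) = 6 m/s
5–9 s: ½(11 + 0)(4) = 22 m/s
Δv = 25.5 m/s, so v(9) = 8 + (25.5) = 33.5 m/s.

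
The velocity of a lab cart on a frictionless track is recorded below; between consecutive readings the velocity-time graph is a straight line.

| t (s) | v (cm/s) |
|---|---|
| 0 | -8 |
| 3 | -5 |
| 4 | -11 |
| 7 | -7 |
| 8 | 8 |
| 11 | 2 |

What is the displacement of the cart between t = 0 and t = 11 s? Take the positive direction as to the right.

Net displacement equals the area under the velocity-time graph (areas below the axis count negative).
0–3 s: ½(-8 + -5)(3) = -19.5 cm
3–4 s: ½(-5 + -11)(1) = -8 cm
4–7 s: ½(-11 + -7)(3) = -27 cm
7–8 s: ½(-7 + 8)(1) = 0.5 cm
8–11 s: ½(8 + 2)(3) = 15 cm
Net displacement = -39 cm

-39 cm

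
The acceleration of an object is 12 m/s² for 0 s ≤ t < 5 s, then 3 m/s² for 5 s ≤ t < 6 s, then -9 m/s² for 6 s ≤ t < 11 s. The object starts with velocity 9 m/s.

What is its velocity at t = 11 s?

27 m/s

Δv equals the area under the a-t graph; then v = v₀ + Δv.
0–5 s: 12 × 5 = 60 m/s
5–6 s: 3 × 1 = 3 m/s
6–11 s: -9 × 5 = -45 m/s
Δv = 18 m/s, so v(11) = 9 + (18) = 27 m/s.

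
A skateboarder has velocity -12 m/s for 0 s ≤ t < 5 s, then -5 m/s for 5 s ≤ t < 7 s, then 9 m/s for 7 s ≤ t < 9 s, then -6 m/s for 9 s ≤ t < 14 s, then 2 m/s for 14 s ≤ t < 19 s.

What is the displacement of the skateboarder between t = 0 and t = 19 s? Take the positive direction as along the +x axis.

-72 m

Net displacement equals the area under the velocity-time graph (areas below the axis count negative).
0–5 s: -12 × 5 = -60 m
5–7 s: -5 × 2 = -10 m
7–9 s: 9 × 2 = 18 m
9–14 s: -6 × 5 = -30 m
14–19 s: 2 × 5 = 10 m
Net displacement = -72 m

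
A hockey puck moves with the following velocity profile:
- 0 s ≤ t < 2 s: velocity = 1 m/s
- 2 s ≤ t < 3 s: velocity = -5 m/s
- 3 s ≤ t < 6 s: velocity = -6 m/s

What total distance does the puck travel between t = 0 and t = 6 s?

Total distance travelled is ∫|v| dt — sum the magnitudes of each area piece.
0–2 s: |1| × 2 = 2 m
2–3 s: |-5| × 1 = 5 m
3–6 s: |-6| × 3 = 18 m
Total distance = 25 m

25 m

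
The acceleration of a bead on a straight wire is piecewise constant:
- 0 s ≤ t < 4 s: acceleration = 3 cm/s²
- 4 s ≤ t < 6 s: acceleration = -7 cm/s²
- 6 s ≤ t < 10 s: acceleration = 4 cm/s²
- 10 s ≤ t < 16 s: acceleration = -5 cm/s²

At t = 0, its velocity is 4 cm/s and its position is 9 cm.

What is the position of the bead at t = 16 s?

125 cm

On each constant-a segment, Δv = aΔt and Δx = v₀Δt + ½aΔt²; chain segment to segment.
0–4 s: v starts 4 cm/s; Δx = 4·4 + ½·3·4² = 40 cm; v ends 16 cm/s.
4–6 s: v starts 16 cm/s; Δx = 16·2 + ½·-7·2² = 18 cm; v ends 2 cm/s.
6–10 s: v starts 2 cm/s; Δx = 2·4 + ½·4·4² = 40 cm; v ends 18 cm/s.
10–16 s: v starts 18 cm/s; Δx = 18·6 + ½·-5·6² = 18 cm; v ends -12 cm/s.
x(16) = 9 + Σ Δx = 125 cm.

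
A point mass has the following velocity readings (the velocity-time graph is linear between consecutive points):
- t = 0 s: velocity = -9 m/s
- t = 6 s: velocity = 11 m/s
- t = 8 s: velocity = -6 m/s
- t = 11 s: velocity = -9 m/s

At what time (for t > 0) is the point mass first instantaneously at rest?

t = 2.7 s

v changes sign on 0–6 s (from -9 to 11); the graph is linear there, so v = 0 at t = 0 + (9)·(6 − 0)/(11 − -9) = 2.7 s.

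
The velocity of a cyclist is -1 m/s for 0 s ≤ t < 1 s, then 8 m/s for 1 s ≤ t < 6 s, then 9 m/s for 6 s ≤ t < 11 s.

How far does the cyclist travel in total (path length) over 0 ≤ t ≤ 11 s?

Distance (not displacement) is the total path length: add the absolute areas under v-t.
0–1 s: |-1| × 1 = 1 m
1–6 s: |8| × 5 = 40 m
6–11 s: |9| × 5 = 45 m
Total distance = 86 m

86 m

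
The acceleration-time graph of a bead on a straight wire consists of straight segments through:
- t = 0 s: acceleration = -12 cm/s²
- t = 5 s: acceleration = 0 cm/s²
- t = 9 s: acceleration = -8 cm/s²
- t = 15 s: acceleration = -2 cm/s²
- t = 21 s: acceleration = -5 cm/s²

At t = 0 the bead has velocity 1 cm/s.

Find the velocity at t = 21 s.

Δv equals the area under the a-t graph; then v = v₀ + Δv.
0–5 s: ½(-12 + 0)(5) = -30 cm/s
5–9 s: ½(0 + -8)(4) = -16 cm/s
9–15 s: ½(-8 + -2)(6) = -30 cm/s
15–21 s: ½(-2 + -5)(6) = -21 cm/s
Δv = -97 cm/s, so v(21) = 1 + (-97) = -96 cm/s.

-96 cm/s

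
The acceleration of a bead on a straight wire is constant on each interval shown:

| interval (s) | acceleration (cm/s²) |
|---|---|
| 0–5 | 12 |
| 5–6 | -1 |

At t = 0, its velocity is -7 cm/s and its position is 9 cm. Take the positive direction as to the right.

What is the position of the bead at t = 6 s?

176.5 cm

On each constant-a segment, Δv = aΔt and Δx = v₀Δt + ½aΔt²; chain segment to segment.
0–5 s: v starts -7 cm/s; Δx = -7·5 + ½·12·5² = 115 cm; v ends 53 cm/s.
5–6 s: v starts 53 cm/s; Δx = 53·1 + ½·-1·1² = 52.5 cm; v ends 52 cm/s.
x(6) = 9 + Σ Δx = 176.5 cm.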